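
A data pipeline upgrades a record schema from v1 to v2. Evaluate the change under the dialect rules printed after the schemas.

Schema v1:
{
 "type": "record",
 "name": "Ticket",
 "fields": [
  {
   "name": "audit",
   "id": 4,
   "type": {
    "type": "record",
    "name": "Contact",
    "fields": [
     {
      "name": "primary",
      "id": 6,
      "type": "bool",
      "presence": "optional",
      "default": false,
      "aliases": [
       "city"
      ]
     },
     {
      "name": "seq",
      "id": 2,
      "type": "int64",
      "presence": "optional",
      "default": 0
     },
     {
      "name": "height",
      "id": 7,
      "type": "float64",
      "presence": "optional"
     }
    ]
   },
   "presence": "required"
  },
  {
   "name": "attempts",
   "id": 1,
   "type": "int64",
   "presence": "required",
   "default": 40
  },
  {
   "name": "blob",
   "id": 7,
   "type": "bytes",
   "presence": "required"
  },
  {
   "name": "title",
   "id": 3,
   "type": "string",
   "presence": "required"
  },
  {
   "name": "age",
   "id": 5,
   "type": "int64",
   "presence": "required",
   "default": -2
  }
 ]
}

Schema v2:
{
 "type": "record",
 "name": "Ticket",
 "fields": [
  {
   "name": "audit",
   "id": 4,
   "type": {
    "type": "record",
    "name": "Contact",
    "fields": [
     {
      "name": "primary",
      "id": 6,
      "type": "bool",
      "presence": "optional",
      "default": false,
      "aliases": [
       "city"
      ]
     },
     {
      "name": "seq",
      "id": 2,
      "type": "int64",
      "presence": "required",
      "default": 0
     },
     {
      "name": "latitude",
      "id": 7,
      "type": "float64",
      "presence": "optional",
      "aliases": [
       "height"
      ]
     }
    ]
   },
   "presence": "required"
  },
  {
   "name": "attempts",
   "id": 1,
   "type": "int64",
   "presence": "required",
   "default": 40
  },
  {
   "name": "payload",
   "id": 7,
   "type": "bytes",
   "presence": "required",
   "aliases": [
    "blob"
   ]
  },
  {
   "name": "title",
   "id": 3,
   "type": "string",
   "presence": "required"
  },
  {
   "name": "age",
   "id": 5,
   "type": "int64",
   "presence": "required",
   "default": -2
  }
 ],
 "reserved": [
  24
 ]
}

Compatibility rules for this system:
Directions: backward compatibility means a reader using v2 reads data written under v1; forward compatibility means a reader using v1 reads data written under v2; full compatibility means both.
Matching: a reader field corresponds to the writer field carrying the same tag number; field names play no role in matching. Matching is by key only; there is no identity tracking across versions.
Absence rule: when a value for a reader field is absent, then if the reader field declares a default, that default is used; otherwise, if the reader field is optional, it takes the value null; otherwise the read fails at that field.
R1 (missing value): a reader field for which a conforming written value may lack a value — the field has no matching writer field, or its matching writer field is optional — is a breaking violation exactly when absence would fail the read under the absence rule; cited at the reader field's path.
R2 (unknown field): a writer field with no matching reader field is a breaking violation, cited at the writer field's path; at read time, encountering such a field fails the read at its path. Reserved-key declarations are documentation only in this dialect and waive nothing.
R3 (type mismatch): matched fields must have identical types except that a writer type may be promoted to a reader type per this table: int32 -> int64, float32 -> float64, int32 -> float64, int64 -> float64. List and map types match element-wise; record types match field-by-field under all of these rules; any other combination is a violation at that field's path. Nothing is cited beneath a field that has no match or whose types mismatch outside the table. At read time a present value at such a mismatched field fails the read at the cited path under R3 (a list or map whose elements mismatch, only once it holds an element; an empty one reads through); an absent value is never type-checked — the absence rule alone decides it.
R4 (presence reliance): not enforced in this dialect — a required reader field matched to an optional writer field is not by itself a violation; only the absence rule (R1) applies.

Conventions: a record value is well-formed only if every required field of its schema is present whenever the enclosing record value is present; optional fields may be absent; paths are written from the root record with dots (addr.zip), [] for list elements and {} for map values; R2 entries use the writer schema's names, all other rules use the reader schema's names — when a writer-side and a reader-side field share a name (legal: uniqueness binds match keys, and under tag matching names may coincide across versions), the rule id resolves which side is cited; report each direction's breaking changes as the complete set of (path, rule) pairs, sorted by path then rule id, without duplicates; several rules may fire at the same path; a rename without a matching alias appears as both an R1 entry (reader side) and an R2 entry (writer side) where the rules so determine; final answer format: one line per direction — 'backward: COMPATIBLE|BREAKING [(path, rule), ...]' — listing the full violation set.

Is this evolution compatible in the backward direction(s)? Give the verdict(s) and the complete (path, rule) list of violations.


the writer's type comes first in each Ticket pair
backward analysis of Ticket with v2 as reader and v1 as writer:
  audit <- audit (Contact -> Contact, writer required)
  attempts <- attempts (int64 -> int64, writer required)
  payload <- blob (bytes -> bytes, writer required)
  title <- title (string -> string, writer required)
  age <- age (int64 -> int64, writer required)
  audit.primary <- audit.primary (bool -> bool, writer optional)
  audit.seq <- audit.seq (int64 -> int64, writer optional)
  audit.latitude <- audit.height (float64 -> float64, writer optional)
  => backward verdict for Ticket: COMPATIBLE, no violations
remaining Ticket differences; none change what is asked:
  renamed field height to latitude in record Contact (alias height declared on the renamed field) -> triggers nothing under Ticket's printed rules — same verdict
  field seq in record Contact: optional changed to required -> triggers nothing under Ticket's printed rules — same verdict
  renamed field blob to payload in record Ticket (alias blob declared on the renamed field) -> triggers nothing under Ticket's printed rules — same verdict

backward: COMPATIBLE []


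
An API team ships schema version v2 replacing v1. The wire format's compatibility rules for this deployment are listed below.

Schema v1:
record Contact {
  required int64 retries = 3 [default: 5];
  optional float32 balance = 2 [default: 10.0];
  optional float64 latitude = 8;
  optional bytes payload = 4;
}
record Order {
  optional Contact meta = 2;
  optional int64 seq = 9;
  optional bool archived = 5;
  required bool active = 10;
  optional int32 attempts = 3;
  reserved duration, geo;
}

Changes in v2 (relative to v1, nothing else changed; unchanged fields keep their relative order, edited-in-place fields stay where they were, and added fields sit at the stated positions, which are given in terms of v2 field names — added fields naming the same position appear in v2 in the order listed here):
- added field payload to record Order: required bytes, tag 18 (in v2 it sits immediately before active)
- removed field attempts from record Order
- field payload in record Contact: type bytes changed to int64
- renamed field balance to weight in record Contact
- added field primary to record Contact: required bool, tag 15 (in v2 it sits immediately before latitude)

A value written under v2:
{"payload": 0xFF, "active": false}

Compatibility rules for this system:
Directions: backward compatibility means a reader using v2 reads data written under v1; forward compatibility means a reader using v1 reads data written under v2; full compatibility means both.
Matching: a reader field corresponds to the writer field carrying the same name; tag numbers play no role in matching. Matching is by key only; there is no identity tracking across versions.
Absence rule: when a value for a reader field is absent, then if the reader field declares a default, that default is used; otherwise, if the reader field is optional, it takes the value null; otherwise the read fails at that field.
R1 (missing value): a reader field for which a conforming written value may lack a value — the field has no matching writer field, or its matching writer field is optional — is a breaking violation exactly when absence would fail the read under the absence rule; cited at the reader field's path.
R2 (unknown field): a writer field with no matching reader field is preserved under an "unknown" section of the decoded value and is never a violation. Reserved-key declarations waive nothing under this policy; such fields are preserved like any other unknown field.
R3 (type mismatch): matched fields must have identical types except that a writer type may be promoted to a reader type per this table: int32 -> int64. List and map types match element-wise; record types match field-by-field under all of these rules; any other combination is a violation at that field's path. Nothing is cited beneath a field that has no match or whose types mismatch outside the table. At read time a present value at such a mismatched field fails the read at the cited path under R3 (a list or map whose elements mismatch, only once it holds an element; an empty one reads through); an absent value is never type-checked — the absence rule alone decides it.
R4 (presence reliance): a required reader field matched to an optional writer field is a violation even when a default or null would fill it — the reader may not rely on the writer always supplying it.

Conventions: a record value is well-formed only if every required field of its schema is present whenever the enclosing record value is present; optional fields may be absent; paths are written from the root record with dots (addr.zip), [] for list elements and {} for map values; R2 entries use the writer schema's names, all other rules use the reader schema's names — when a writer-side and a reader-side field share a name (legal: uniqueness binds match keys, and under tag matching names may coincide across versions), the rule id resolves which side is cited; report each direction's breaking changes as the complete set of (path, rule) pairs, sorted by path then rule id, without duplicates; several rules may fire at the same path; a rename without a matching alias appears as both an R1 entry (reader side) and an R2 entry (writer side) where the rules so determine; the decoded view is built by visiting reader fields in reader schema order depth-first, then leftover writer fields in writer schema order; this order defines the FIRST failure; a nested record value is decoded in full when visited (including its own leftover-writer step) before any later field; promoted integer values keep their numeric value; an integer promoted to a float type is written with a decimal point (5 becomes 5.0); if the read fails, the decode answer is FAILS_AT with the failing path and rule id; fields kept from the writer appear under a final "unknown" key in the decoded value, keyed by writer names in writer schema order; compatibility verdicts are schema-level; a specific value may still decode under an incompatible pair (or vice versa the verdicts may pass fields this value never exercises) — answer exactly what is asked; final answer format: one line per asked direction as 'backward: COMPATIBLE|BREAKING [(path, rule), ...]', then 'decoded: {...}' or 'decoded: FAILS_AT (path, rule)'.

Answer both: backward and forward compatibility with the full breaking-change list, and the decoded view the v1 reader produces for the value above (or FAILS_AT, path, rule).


backward: BREAKING [(meta.payload, R3), (meta.primary, R1), (payload, R1)]; forward: BREAKING [(meta.payload, R3)]; decoded: {"meta": null, "seq": null, "archived": null, "active": false, "attempts": null, "unknown": {"payload": 0xFF}}

the writer's type comes first in each Order pair
checking backward for Order: reader v2 against writer v1:
  Contact -> Contact, writer optional: meta aligns to meta
  int64 -> int64, writer optional: seq aligns to seq
  bool -> bool, writer optional: archived aligns to archived
  payload: no writer match
  bool -> bool, writer required: active aligns to active
  leftover writer field: attempts
  int64 -> int64, writer required: meta.retries aligns to meta.retries
  meta.weight: no writer match
  meta.primary: no writer match
  float64 -> float64, writer optional: meta.latitude aligns to meta.latitude
  bytes -> int64, writer optional: meta.payload aligns to meta.payload
  leftover writer field: meta.balance
  violation R3 at meta.payload
  violation R1 at meta.primary
  violation R1 at payload
  => backward: BREAKING (3)
checking forward for Order: reader v1 against writer v2:
  Contact -> Contact, writer optional: meta aligns to meta
  int64 -> int64, writer optional: seq aligns to seq
  bool -> bool, writer optional: archived aligns to archived
  bool -> bool, writer required: active aligns to active
  attempts: no writer match
  leftover writer field: payload
  int64 -> int64, writer required: meta.retries aligns to meta.retries
  meta.balance: no writer match
  float64 -> float64, writer optional: meta.latitude aligns to meta.latitude
  int64 -> bytes, writer optional: meta.payload aligns to meta.payload
  leftover writer field: meta.weight
  leftover writer field: meta.primary
  violation R3 at meta.payload
  => forward: BREAKING (1)
decode walk for Order under reader schema v1:
  meta := null (not supplied -> null)
  seq := null (not supplied -> null)
  archived := null (not supplied -> null)
  active := false
  attempts := null (not supplied -> null)
  writer payload: kept under "unknown"
  => decoded: {"meta": null, "seq": null, "archived": null, "active": false, "attempts": null, "unknown": {"payload": 0xFF}}


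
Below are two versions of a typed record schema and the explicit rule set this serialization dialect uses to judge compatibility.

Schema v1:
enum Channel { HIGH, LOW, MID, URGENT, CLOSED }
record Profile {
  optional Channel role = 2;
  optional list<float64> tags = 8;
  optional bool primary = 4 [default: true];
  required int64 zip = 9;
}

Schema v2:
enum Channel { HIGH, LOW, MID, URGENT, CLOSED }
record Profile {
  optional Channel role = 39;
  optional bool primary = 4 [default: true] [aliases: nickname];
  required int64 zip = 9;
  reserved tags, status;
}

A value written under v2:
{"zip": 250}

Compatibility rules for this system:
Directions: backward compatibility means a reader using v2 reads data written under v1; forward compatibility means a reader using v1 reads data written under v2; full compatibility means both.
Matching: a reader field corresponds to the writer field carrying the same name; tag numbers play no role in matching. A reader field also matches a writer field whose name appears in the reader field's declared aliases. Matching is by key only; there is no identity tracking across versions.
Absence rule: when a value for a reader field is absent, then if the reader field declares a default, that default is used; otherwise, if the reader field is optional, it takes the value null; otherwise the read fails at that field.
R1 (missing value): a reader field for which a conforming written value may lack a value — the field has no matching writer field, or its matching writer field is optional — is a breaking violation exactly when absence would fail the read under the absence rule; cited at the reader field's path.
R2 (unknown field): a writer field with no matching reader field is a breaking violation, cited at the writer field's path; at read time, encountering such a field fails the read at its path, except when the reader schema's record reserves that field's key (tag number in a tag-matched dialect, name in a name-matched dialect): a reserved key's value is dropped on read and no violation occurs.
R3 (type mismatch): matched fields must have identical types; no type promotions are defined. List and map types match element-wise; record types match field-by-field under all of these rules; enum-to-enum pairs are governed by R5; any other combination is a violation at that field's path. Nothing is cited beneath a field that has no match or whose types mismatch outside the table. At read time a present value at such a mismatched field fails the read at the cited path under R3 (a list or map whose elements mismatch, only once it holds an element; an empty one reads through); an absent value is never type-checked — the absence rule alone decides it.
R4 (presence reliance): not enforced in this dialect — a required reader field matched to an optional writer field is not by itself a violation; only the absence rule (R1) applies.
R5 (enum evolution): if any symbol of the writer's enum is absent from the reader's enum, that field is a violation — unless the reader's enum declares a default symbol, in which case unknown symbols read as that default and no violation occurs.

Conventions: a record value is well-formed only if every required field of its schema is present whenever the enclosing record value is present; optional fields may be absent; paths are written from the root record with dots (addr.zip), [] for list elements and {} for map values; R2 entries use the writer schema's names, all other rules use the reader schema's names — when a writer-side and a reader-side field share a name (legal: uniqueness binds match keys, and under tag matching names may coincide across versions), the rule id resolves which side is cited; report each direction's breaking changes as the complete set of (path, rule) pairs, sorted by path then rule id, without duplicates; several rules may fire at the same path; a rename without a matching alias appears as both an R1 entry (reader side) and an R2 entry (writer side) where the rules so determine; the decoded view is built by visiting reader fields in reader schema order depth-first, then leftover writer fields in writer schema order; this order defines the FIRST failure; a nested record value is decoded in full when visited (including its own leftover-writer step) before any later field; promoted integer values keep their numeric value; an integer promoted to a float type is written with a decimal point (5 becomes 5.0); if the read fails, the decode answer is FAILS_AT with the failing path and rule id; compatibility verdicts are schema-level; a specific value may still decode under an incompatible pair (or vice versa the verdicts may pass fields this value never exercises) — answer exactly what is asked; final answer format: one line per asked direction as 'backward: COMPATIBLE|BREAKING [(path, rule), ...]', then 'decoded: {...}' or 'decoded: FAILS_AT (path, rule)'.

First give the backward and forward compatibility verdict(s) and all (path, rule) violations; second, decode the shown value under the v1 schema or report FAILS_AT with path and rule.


backward: COMPATIBLE []; forward: COMPATIBLE []; decoded: {"role": null, "tags": null, "primary": true, "zip": 250}

the writer's type comes first in each Profile pair
backward for Profile (reader v2, writer v1):
  Channel -> Channel, writer optional: role aligns to role
  bool -> bool, writer optional: primary aligns to primary
  int64 -> int64, writer required: zip aligns to zip
  writer field tags has no reader counterpart
  nothing fires on Profile: backward is COMPATIBLE
forward for Profile (reader v1, writer v2):
  Channel -> Channel, writer optional: role aligns to role
  no writer field matches reader tags
  bool -> bool, writer optional: primary aligns to primary
  int64 -> int64, writer required: zip aligns to zip
  nothing fires on Profile: forward is COMPATIBLE
decode (reader v1):
  role := null (absent, optional -> null)
  tags := null (absent, optional -> null)
  primary := true (absent -> default)
  zip := 250
  => decoded: {"role": null, "tags": null, "primary": true, "zip": 250}


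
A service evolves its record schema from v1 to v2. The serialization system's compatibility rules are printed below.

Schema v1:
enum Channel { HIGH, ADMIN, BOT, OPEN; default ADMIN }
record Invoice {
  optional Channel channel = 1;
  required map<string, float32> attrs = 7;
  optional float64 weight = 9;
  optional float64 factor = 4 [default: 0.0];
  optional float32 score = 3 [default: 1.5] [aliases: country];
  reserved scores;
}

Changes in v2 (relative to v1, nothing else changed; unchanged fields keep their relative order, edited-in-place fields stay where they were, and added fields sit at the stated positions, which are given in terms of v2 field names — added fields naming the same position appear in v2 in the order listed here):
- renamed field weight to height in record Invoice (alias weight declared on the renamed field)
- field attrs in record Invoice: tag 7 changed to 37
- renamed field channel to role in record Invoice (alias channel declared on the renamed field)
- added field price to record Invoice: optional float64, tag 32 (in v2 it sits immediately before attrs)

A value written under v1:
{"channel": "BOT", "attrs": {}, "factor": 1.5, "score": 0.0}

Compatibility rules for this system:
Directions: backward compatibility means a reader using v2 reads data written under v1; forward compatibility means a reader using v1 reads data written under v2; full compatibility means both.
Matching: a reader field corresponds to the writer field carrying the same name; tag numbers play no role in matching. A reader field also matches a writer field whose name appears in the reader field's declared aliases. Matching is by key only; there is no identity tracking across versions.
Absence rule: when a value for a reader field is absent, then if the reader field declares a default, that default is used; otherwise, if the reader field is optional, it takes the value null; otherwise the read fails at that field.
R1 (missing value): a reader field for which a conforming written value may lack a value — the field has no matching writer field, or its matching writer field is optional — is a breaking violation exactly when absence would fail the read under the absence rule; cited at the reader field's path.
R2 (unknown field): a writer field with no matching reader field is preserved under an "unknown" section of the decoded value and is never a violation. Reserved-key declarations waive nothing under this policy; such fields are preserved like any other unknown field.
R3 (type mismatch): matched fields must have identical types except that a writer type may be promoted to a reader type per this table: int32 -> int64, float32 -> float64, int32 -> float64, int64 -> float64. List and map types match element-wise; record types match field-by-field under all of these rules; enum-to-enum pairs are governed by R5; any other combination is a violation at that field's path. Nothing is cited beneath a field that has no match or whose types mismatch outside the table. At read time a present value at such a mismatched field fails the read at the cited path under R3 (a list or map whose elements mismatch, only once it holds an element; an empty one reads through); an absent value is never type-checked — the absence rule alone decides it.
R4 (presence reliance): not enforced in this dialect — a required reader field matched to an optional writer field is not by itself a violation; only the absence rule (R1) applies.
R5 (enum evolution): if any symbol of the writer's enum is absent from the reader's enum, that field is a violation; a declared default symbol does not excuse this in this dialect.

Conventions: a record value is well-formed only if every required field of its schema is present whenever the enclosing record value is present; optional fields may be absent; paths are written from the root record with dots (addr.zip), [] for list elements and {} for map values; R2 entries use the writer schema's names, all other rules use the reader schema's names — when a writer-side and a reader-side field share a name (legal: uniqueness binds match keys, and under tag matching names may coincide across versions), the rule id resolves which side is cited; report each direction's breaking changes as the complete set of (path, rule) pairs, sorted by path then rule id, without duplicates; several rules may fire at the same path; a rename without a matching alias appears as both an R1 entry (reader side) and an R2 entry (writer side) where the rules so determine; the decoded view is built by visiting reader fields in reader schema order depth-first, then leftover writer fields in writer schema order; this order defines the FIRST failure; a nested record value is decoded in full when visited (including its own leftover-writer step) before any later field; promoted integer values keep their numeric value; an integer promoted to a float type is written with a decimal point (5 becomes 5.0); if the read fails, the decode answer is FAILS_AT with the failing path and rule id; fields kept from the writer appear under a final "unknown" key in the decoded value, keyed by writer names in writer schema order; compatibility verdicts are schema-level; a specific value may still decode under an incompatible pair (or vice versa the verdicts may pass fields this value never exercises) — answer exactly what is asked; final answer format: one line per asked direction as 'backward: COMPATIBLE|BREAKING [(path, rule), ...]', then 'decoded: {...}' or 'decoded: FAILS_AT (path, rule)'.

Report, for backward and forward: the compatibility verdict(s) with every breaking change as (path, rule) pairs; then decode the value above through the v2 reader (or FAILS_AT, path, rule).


each type pair in Invoice: writer, then reader
backward for Invoice (reader v2, writer v1):
  Channel -> Channel, writer optional: role aligns to channel
  price: no writer-side match
  map<string, float32> -> map<string, float32>, writer required: attrs aligns to attrs
  float64 -> float64, writer optional: height aligns to weight
  float64 -> float64, writer optional: factor aligns to factor
  float32 -> float32, writer optional: score aligns to score
  => backward verdict for Invoice: COMPATIBLE, no violations
forward for Invoice (reader v1, writer v2):
  channel: no writer-side match
  map<string, float32> -> map<string, float32>, writer required: attrs aligns to attrs
  weight: no writer-side match
  float64 -> float64, writer optional: factor aligns to factor
  float32 -> float32, writer optional: score aligns to score
  leftover writer field: role
  leftover writer field: price
  leftover writer field: height
  => forward verdict for Invoice: COMPATIBLE, no violations
decoding the Invoice value with the v2 reader:
  role := "BOT" (from writer channel)
  price := null (missing; optional => null)
  attrs := {}
  height := null (missing; optional => null)
  factor := 1.5
  score := 0.0
  => decoded: {"role": "BOT", "price": null, "attrs": {}, "height": null, "factor": 1.5, "score": 0.0}

backward: COMPATIBLE []; forward: COMPATIBLE []; decoded: {"role": "BOT", "price": null, "attrs": {}, "height": null, "factor": 1.5, "score": 0.0}


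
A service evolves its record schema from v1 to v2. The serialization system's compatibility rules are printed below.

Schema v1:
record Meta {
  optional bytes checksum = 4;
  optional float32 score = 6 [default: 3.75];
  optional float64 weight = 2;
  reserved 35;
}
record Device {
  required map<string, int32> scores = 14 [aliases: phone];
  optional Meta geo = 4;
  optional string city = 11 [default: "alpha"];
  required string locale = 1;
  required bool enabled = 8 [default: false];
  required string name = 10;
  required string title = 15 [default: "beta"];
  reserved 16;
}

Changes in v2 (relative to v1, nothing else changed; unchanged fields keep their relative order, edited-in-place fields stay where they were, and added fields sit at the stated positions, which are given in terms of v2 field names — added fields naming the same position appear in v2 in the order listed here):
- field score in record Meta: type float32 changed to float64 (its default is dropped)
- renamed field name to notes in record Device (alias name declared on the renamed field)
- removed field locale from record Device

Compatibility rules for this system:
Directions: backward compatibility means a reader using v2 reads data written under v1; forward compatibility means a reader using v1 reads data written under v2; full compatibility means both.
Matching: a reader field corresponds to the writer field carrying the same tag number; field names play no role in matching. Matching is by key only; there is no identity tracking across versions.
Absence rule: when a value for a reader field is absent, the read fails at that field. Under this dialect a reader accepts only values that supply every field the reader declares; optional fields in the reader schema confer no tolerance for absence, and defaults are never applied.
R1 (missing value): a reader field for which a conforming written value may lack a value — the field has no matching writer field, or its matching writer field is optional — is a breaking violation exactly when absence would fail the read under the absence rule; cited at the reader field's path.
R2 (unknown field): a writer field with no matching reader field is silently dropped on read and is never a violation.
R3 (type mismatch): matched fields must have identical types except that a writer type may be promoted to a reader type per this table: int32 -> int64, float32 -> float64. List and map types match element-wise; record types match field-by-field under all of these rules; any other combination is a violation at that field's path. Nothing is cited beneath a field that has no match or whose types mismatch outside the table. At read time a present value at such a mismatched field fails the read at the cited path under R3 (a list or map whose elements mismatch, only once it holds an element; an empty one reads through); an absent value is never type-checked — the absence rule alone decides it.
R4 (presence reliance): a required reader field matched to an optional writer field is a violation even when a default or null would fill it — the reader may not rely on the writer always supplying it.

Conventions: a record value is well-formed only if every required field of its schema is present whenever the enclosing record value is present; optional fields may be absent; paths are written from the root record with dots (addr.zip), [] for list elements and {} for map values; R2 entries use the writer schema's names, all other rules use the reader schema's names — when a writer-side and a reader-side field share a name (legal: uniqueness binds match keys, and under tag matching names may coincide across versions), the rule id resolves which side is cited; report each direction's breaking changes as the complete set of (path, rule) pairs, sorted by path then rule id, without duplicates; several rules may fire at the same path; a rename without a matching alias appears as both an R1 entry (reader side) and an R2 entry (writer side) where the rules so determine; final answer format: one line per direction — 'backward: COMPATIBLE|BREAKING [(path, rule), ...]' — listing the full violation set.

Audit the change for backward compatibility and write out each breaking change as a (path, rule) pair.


arrows below run writer -> reader for Device
backward pass over Device, reader schema v2, writer schema v1:
  writer required, map<string, int32> -> map<string, int32>: reader scores maps from writer scores
  writer optional, Meta -> Meta: reader geo maps from writer geo
  writer optional, string -> string: reader city maps from writer city
  writer required, bool -> bool: reader enabled maps from writer enabled
  writer required, string -> string: reader notes maps from writer name
  writer required, string -> string: reader title maps from writer title
  writer field locale has no reader counterpart
  writer optional, bytes -> bytes: reader geo.checksum maps from writer geo.checksum
  writer optional, float32 -> float64: reader geo.score maps from writer geo.score
  writer optional, float64 -> float64: reader geo.weight maps from writer geo.weight
  breaking: (city, R1)
  breaking: (geo, R1)
  breaking: (geo.checksum, R1)
  breaking: (geo.score, R1)
  breaking: (geo.weight, R1)
  => 5 violation(s): backward is BREAKING for Device
the rest of the Device diff is inert for this question:
  field score in record Meta: type float32 changed to float64 (its default is dropped) -> fires only in the forward direction of Device, which is not asked here
  renamed field name to notes in record Device (alias name declared on the renamed field) -> inert for the asked Device verdict: nothing fires
  removed field locale from record Device -> fires only in the forward direction of Device, which is not asked here

backward: BREAKING [(city, R1), (geo, R1), (geo.checksum, R1), (geo.score, R1), (geo.weight, R1)]


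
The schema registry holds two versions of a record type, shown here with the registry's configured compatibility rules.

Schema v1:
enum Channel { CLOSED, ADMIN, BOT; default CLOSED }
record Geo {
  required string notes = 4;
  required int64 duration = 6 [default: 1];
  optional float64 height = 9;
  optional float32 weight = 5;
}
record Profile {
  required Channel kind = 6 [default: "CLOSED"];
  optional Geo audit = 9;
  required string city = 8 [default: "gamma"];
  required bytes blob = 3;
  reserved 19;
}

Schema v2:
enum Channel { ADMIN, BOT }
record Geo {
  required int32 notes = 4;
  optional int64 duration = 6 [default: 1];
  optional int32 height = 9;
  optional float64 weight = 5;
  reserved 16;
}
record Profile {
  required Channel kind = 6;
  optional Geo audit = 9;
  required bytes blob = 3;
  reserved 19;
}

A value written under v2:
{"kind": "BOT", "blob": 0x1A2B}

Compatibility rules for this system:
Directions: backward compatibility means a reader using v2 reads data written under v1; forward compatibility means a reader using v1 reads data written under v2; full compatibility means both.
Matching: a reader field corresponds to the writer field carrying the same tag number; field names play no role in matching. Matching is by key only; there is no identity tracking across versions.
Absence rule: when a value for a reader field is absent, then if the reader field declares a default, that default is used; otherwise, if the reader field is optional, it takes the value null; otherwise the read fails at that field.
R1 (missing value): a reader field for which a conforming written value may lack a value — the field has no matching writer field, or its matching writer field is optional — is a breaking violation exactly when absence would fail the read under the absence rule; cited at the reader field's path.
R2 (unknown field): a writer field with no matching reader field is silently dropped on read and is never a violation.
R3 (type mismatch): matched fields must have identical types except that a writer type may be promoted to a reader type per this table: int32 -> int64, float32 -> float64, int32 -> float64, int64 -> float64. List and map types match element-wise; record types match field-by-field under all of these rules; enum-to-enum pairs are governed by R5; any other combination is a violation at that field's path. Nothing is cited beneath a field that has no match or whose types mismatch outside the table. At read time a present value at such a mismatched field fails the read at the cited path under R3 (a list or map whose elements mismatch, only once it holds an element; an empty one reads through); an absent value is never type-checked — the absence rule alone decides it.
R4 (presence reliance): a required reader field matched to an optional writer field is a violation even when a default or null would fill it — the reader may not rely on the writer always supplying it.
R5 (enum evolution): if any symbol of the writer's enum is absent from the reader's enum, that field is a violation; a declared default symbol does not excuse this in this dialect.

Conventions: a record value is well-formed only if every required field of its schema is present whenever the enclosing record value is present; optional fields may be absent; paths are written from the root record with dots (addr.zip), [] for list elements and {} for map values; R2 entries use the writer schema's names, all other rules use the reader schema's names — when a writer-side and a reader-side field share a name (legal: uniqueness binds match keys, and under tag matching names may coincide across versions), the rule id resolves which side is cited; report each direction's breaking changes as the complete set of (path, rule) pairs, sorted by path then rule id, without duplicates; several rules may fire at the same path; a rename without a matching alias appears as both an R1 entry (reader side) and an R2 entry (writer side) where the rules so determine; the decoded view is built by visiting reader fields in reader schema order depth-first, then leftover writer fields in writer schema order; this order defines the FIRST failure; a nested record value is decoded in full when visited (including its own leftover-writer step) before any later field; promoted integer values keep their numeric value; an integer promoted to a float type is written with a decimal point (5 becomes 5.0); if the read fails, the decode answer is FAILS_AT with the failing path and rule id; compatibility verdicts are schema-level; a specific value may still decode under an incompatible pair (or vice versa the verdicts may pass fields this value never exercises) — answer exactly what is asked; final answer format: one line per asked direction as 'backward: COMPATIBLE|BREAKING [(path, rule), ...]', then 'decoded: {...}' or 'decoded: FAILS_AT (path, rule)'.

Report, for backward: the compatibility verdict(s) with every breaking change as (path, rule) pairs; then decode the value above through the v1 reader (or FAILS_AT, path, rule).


backward: BREAKING [(audit.height, R3), (audit.notes, R3), (kind, R5)]; decoded: {"kind": "BOT", "audit": null, "city": "gamma", "blob": 0x1A2B}

each type pair in Profile: writer, then reader
backward on Profile — v2 reading data written by v1:
  Channel -> Channel, writer required: kind aligns to kind
  Geo -> Geo, writer optional: audit aligns to audit
  bytes -> bytes, writer required: blob aligns to blob
  city (writer side), unknown to reader
  string -> int32, writer required: audit.notes aligns to audit.notes
  int64 -> int64, writer required: audit.duration aligns to audit.duration
  float64 -> int32, writer optional: audit.height aligns to audit.height
  float32 -> float64, writer optional: audit.weight aligns to audit.weight
  R3 fires at audit.height
  R3 fires at audit.notes
  R5 fires at kind
  => 3 violation(s): backward is BREAKING for Profile
decoding the Profile value with the v1 reader:
  kind := "BOT"
  audit := null (absent, optional -> null)
  city := "gamma" (absent -> default)
  blob := 0x1A2B
  => decoded: {"kind": "BOT", "audit": null, "city": "gamma", "blob": 0x1A2B}
the rest of the Profile diff is inert for this question:
  field duration in record Geo: required changed to optional -> fires only in the forward direction of Profile, which is not asked here
  field weight in record Geo: type float32 changed to float64 -> fires only in the forward direction of Profile, which is not asked here
  removed field city from record Profile -> inert for the asked Profile verdict: nothing fires


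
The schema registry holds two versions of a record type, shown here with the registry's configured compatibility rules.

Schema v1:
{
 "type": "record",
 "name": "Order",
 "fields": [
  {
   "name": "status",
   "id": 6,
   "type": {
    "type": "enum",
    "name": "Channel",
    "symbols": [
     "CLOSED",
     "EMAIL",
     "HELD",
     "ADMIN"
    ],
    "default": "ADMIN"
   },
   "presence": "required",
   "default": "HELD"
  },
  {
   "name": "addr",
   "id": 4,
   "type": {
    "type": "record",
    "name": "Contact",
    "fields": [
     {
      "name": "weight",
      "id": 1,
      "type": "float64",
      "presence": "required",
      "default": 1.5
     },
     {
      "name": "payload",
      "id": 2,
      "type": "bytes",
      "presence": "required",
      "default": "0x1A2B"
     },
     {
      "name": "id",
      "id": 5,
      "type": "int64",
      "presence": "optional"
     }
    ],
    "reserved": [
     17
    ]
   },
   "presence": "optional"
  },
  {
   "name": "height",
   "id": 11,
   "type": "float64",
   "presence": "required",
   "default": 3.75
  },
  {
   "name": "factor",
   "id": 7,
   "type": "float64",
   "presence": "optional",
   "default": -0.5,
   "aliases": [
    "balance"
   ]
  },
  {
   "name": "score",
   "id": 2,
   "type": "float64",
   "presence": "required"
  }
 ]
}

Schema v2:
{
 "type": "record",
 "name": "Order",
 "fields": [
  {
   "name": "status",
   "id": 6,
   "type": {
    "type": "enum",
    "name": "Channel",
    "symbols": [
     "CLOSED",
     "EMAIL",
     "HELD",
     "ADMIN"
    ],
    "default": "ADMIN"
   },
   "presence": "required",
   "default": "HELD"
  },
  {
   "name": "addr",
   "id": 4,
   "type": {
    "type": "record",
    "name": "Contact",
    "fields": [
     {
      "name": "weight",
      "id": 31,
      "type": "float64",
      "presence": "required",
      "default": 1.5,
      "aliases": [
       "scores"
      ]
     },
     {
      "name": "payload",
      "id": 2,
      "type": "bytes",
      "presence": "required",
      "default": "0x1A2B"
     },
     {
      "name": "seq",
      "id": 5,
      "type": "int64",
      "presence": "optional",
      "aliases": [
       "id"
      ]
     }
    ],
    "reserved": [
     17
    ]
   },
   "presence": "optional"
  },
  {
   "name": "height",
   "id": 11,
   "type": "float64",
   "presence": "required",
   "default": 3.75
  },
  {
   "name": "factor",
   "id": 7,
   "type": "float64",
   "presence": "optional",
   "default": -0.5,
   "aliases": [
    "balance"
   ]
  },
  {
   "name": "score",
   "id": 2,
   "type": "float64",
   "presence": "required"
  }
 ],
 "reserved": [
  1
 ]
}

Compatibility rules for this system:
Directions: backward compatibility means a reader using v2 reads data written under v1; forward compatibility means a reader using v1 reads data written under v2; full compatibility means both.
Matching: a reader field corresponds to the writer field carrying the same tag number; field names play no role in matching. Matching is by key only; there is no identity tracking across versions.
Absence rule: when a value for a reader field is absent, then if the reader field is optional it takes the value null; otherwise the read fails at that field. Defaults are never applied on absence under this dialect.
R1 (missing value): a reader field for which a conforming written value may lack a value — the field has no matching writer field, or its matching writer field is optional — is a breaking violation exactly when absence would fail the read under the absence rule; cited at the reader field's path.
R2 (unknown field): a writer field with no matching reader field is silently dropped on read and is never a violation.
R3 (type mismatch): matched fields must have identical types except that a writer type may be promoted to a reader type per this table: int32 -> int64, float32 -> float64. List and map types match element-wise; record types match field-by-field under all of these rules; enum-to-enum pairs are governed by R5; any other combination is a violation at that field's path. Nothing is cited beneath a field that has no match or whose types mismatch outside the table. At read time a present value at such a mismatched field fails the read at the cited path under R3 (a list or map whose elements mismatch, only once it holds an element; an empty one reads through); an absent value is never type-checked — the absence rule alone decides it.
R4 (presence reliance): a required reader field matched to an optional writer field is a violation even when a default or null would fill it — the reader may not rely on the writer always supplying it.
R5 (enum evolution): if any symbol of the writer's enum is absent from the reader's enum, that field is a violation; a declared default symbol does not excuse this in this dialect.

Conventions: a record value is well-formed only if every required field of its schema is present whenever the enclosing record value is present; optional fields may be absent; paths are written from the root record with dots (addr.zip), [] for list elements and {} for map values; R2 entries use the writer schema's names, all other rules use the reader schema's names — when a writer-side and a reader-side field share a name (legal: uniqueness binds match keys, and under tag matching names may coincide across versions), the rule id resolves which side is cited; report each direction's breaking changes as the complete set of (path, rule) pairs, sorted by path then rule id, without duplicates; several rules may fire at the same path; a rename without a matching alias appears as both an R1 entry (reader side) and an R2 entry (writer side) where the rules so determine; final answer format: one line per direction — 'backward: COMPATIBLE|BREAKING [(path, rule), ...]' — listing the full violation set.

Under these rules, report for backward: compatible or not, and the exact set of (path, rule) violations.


in Order below, arrows point writer -> reader
backward for Order (reader v2, writer v1):
  status: Channel -> Channel, writer required; from status
  addr: Contact -> Contact, writer optional; from addr
  height: float64 -> float64, writer required; from height
  factor: float64 -> float64, writer optional; from factor
  score: float64 -> float64, writer required; from score
  addr.weight: no writer-side match
  addr.payload: bytes -> bytes, writer required; from addr.payload
  addr.seq: int64 -> int64, writer optional; from addr.id
  writer field addr.weight has no reader counterpart
  R1 fires at addr.weight
  => 1 violation(s): backward is BREAKING for Order
remaining Order differences; none change what is asked:
  renamed field id to seq in record Contact (alias id declared on the renamed field) -> inert for the asked Order verdict: nothing fires

backward: BREAKING [(addr.weight, R1)]
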